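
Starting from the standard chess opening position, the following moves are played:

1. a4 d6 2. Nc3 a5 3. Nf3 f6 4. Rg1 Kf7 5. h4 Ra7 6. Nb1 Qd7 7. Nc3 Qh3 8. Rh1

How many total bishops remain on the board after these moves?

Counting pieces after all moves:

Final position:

  a b c d e f g h
  ─────────────────
8│· ♞ ♝ · · ♝ ♞ ♜│8
7│♜ ♟ ♟ · ♟ ♚ ♟ ♟│7
6│· · · ♟ · ♟ · ·│6
5│♟ · · · · · · ·│5
4│♙ · · · · · · ♙│4
3│· · ♘ · · ♘ · ♛│3
2│· ♙ ♙ ♙ ♙ ♙ ♙ ·│2
1│♖ · ♗ ♕ ♔ ♗ · ♖│1
  ─────────────────
  a b c d e f g h


4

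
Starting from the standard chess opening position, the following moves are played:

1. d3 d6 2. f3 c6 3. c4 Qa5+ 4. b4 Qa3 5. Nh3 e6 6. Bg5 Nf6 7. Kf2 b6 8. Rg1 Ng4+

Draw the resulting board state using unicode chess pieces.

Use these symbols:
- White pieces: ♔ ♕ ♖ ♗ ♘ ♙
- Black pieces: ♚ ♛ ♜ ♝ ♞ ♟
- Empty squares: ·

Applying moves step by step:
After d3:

♜ ♞ ♝ ♛ ♚ ♝ ♞ ♜
♟ ♟ ♟ ♟ ♟ ♟ ♟ ♟
· · · · · · · ·
· · · · · · · ·
· · · · · · · ·
· · · ♙ · · · ·
♙ ♙ ♙ · ♙ ♙ ♙ ♙
♖ ♘ ♗ ♕ ♔ ♗ ♘ ♖


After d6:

♜ ♞ ♝ ♛ ♚ ♝ ♞ ♜
♟ ♟ ♟ · ♟ ♟ ♟ ♟
· · · ♟ · · · ·
· · · · · · · ·
· · · · · · · ·
· · · ♙ · · · ·
♙ ♙ ♙ · ♙ ♙ ♙ ♙
♖ ♘ ♗ ♕ ♔ ♗ ♘ ♖


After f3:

♜ ♞ ♝ ♛ ♚ ♝ ♞ ♜
♟ ♟ ♟ · ♟ ♟ ♟ ♟
· · · ♟ · · · ·
· · · · · · · ·
· · · · · · · ·
· · · ♙ · ♙ · ·
♙ ♙ ♙ · ♙ · ♙ ♙
♖ ♘ ♗ ♕ ♔ ♗ ♘ ♖


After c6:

♜ ♞ ♝ ♛ ♚ ♝ ♞ ♜
♟ ♟ · · ♟ ♟ ♟ ♟
· · ♟ ♟ · · · ·
· · · · · · · ·
· · · · · · · ·
· · · ♙ · ♙ · ·
♙ ♙ ♙ · ♙ · ♙ ♙
♖ ♘ ♗ ♕ ♔ ♗ ♘ ♖


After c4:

♜ ♞ ♝ ♛ ♚ ♝ ♞ ♜
♟ ♟ · · ♟ ♟ ♟ ♟
· · ♟ ♟ · · · ·
· · · · · · · ·
· · ♙ · · · · ·
· · · ♙ · ♙ · ·
♙ ♙ · · ♙ · ♙ ♙
♖ ♘ ♗ ♕ ♔ ♗ ♘ ♖


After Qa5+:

♜ ♞ ♝ · ♚ ♝ ♞ ♜
♟ ♟ · · ♟ ♟ ♟ ♟
· · ♟ ♟ · · · ·
♛ · · · · · · ·
· · ♙ · · · · ·
· · · ♙ · ♙ · ·
♙ ♙ · · ♙ · ♙ ♙
♖ ♘ ♗ ♕ ♔ ♗ ♘ ♖


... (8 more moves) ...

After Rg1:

♜ ♞ ♝ · ♚ ♝ · ♜
♟ · · · · ♟ ♟ ♟
· ♟ ♟ ♟ ♟ ♞ · ·
· · · · · · ♗ ·
· ♙ ♙ · · · · ·
♛ · · ♙ · ♙ · ♘
♙ · · · ♙ ♔ ♙ ♙
♖ ♘ · ♕ · ♗ ♖ ·


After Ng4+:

♜ ♞ ♝ · ♚ ♝ · ♜
♟ · · · · ♟ ♟ ♟
· ♟ ♟ ♟ ♟ · · ·
· · · · · · ♗ ·
· ♙ ♙ · · · ♞ ·
♛ · · ♙ · ♙ · ♘
♙ · · · ♙ ♔ ♙ ♙
♖ ♘ · ♕ · ♗ ♖ ·



  a b c d e f g h
  ─────────────────
8│♜ ♞ ♝ · ♚ ♝ · ♜│8
7│♟ · · · · ♟ ♟ ♟│7
6│· ♟ ♟ ♟ ♟ · · ·│6
5│· · · · · · ♗ ·│5
4│· ♙ ♙ · · · ♞ ·│4
3│♛ · · ♙ · ♙ · ♘│3
2│♙ · · · ♙ ♔ ♙ ♙│2
1│♖ ♘ · ♕ · ♗ ♖ ·│1
  ─────────────────
  a b c d e f g h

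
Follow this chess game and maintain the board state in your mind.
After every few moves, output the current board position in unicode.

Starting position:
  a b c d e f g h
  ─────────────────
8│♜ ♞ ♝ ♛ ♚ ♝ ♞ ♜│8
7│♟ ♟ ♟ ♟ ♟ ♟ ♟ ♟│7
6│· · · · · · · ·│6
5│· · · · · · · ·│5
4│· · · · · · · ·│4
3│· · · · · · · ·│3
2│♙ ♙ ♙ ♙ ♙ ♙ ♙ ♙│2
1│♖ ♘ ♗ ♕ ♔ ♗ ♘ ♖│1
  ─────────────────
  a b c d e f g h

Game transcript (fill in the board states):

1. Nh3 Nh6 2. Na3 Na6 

  a b c d e f g h
  ─────────────────
8│♜ · ♝ ♛ ♚ ♝ · ♜│8
7│♟ ♟ ♟ ♟ ♟ ♟ ♟ ♟│7
6│♞ · · · · · · ♞│6
5│· · · · · · · ·│5
4│· · · · · · · ·│4
3│♘ · · · · · · ♘│3
2│♙ ♙ ♙ ♙ ♙ ♙ ♙ ♙│2
1│♖ · ♗ ♕ ♔ ♗ · ♖│1
  ─────────────────
  a b c d e f g h

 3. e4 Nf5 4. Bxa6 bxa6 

  a b c d e f g h
  ─────────────────
8│♜ · ♝ ♛ ♚ ♝ · ♜│8
7│♟ · ♟ ♟ ♟ ♟ ♟ ♟│7
6│♟ · · · · · · ·│6
5│· · · · · ♞ · ·│5
4│· · · · ♙ · · ·│4
3│♘ · · · · · · ♘│3
2│♙ ♙ ♙ ♙ · ♙ ♙ ♙│2
1│♖ · ♗ ♕ ♔ · · ♖│1
  ─────────────────
  a b c d e f g h

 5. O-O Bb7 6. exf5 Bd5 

  a b c d e f g h
  ─────────────────
8│♜ · · ♛ ♚ ♝ · ♜│8
7│♟ · ♟ ♟ ♟ ♟ ♟ ♟│7
6│♟ · · · · · · ·│6
5│· · · ♝ · ♙ · ·│5
4│· · · · · · · ·│4
3│♘ · · · · · · ♘│3
2│♙ ♙ ♙ ♙ · ♙ ♙ ♙│2
1│♖ · ♗ ♕ · ♖ ♔ ·│1
  ─────────────────
  a b c d e f g h

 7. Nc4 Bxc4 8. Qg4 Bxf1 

  a b c d e f g h
  ─────────────────
8│♜ · · ♛ ♚ ♝ · ♜│8
7│♟ · ♟ ♟ ♟ ♟ ♟ ♟│7
6│♟ · · · · · · ·│6
5│· · · · · ♙ · ·│5
4│· · · · · · ♕ ·│4
3│· · · · · · · ♘│3
2│♙ ♙ ♙ ♙ · ♙ ♙ ♙│2
1│♖ · ♗ · · ♝ ♔ ·│1
  ─────────────────
  a b c d e f g h

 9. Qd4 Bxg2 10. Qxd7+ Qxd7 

  a b c d e f g h
  ─────────────────
8│♜ · · · ♚ ♝ · ♜│8
7│♟ · ♟ ♛ ♟ ♟ ♟ ♟│7
6│♟ · · · · · · ·│6
5│· · · · · ♙ · ·│5
4│· · · · · · · ·│4
3│· · · · · · · ♘│3
2│♙ ♙ ♙ ♙ · ♙ ♝ ♙│2
1│♖ · ♗ · · · ♔ ·│1
  ─────────────────
  a b c d e f g h



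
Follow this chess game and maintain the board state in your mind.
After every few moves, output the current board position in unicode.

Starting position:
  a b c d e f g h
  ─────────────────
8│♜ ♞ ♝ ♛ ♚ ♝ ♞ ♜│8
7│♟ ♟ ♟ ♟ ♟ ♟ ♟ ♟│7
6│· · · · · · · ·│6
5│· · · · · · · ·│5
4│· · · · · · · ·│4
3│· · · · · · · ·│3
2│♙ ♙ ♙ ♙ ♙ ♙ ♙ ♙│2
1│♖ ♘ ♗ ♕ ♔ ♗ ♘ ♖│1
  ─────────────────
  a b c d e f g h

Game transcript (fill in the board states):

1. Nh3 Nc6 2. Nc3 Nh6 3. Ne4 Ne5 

  a b c d e f g h
  ─────────────────
8│♜ · ♝ ♛ ♚ ♝ · ♜│8
7│♟ ♟ ♟ ♟ ♟ ♟ ♟ ♟│7
6│· · · · · · · ♞│6
5│· · · · ♞ · · ·│5
4│· · · · ♘ · · ·│4
3│· · · · · · · ♘│3
2│♙ ♙ ♙ ♙ ♙ ♙ ♙ ♙│2
1│♖ · ♗ ♕ ♔ ♗ · ♖│1
  ─────────────────
  a b c d e f g h

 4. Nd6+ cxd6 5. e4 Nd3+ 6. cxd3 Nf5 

  a b c d e f g h
  ─────────────────
8│♜ · ♝ ♛ ♚ ♝ · ♜│8
7│♟ ♟ · ♟ ♟ ♟ ♟ ♟│7
6│· · · ♟ · · · ·│6
5│· · · · · ♞ · ·│5
4│· · · · ♙ · · ·│4
3│· · · ♙ · · · ♘│3
2│♙ ♙ · ♙ · ♙ ♙ ♙│2
1│♖ · ♗ ♕ ♔ ♗ · ♖│1
  ─────────────────
  a b c d e f g h

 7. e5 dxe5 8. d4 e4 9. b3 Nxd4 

  a b c d e f g h
  ─────────────────
8│♜ · ♝ ♛ ♚ ♝ · ♜│8
7│♟ ♟ · ♟ ♟ ♟ ♟ ♟│7
6│· · · · · · · ·│6
5│· · · · · · · ·│5
4│· · · ♞ ♟ · · ·│4
3│· ♙ · · · · · ♘│3
2│♙ · · ♙ · ♙ ♙ ♙│2
1│♖ · ♗ ♕ ♔ ♗ · ♖│1
  ─────────────────
  a b c d e f g h

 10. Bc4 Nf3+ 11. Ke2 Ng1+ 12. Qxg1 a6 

  a b c d e f g h
  ─────────────────
8│♜ · ♝ ♛ ♚ ♝ · ♜│8
7│· ♟ · ♟ ♟ ♟ ♟ ♟│7
6│♟ · · · · · · ·│6
5│· · · · · · · ·│5
4│· · ♗ · ♟ · · ·│4
3│· ♙ · · · · · ♘│3
2│♙ · · ♙ ♔ ♙ ♙ ♙│2
1│♖ · ♗ · · · ♕ ♖│1
  ─────────────────
  a b c d e f g h

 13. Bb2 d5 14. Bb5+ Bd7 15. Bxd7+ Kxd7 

  a b c d e f g h
  ─────────────────
8│♜ · · ♛ · ♝ · ♜│8
7│· ♟ · ♚ ♟ ♟ ♟ ♟│7
6│♟ · · · · · · ·│6
5│· · · ♟ · · · ·│5
4│· · · · ♟ · · ·│4
3│· ♙ · · · · · ♘│3
2│♙ ♗ · ♙ ♔ ♙ ♙ ♙│2
1│♖ · · · · · ♕ ♖│1
  ─────────────────
  a b c d e f g h



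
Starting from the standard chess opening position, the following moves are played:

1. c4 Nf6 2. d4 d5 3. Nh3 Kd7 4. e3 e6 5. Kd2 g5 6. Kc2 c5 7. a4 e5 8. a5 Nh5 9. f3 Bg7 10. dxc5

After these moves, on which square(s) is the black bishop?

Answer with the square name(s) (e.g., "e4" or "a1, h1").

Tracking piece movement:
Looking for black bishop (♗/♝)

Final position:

  a b c d e f g h
  ─────────────────
8│♜ ♞ ♝ ♛ · · · ♜│8
7│♟ ♟ · ♚ · ♟ ♝ ♟│7
6│· · · · · · · ·│6
5│♙ · ♙ ♟ ♟ · ♟ ♞│5
4│· · ♙ · · · · ·│4
3│· · · · ♙ ♙ · ♘│3
2│· ♙ ♔ · · · ♙ ♙│2
1│♖ ♘ ♗ ♕ · ♗ · ♖│1
  ─────────────────
  a b c d e f g h


c8, g7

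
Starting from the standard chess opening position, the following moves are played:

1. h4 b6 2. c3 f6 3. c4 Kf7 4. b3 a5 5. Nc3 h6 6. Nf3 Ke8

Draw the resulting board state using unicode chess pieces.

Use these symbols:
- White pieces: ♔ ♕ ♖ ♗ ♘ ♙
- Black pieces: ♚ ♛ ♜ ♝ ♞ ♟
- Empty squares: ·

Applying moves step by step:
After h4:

♜ ♞ ♝ ♛ ♚ ♝ ♞ ♜
♟ ♟ ♟ ♟ ♟ ♟ ♟ ♟
· · · · · · · ·
· · · · · · · ·
· · · · · · · ♙
· · · · · · · ·
♙ ♙ ♙ ♙ ♙ ♙ ♙ ·
♖ ♘ ♗ ♕ ♔ ♗ ♘ ♖


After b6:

♜ ♞ ♝ ♛ ♚ ♝ ♞ ♜
♟ · ♟ ♟ ♟ ♟ ♟ ♟
· ♟ · · · · · ·
· · · · · · · ·
· · · · · · · ♙
· · · · · · · ·
♙ ♙ ♙ ♙ ♙ ♙ ♙ ·
♖ ♘ ♗ ♕ ♔ ♗ ♘ ♖


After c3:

♜ ♞ ♝ ♛ ♚ ♝ ♞ ♜
♟ · ♟ ♟ ♟ ♟ ♟ ♟
· ♟ · · · · · ·
· · · · · · · ·
· · · · · · · ♙
· · ♙ · · · · ·
♙ ♙ · ♙ ♙ ♙ ♙ ·
♖ ♘ ♗ ♕ ♔ ♗ ♘ ♖


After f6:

♜ ♞ ♝ ♛ ♚ ♝ ♞ ♜
♟ · ♟ ♟ ♟ · ♟ ♟
· ♟ · · · ♟ · ·
· · · · · · · ·
· · · · · · · ♙
· · ♙ · · · · ·
♙ ♙ · ♙ ♙ ♙ ♙ ·
♖ ♘ ♗ ♕ ♔ ♗ ♘ ♖


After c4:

♜ ♞ ♝ ♛ ♚ ♝ ♞ ♜
♟ · ♟ ♟ ♟ · ♟ ♟
· ♟ · · · ♟ · ·
· · · · · · · ·
· · ♙ · · · · ♙
· · · · · · · ·
♙ ♙ · ♙ ♙ ♙ ♙ ·
♖ ♘ ♗ ♕ ♔ ♗ ♘ ♖


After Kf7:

♜ ♞ ♝ ♛ · ♝ ♞ ♜
♟ · ♟ ♟ ♟ ♚ ♟ ♟
· ♟ · · · ♟ · ·
· · · · · · · ·
· · ♙ · · · · ♙
· · · · · · · ·
♙ ♙ · ♙ ♙ ♙ ♙ ·
♖ ♘ ♗ ♕ ♔ ♗ ♘ ♖


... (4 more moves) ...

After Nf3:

♜ ♞ ♝ ♛ · ♝ ♞ ♜
· · ♟ ♟ ♟ ♚ ♟ ·
· ♟ · · · ♟ · ♟
♟ · · · · · · ·
· · ♙ · · · · ♙
· ♙ ♘ · · ♘ · ·
♙ · · ♙ ♙ ♙ ♙ ·
♖ · ♗ ♕ ♔ ♗ · ♖


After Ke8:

♜ ♞ ♝ ♛ ♚ ♝ ♞ ♜
· · ♟ ♟ ♟ · ♟ ·
· ♟ · · · ♟ · ♟
♟ · · · · · · ·
· · ♙ · · · · ♙
· ♙ ♘ · · ♘ · ·
♙ · · ♙ ♙ ♙ ♙ ·
♖ · ♗ ♕ ♔ ♗ · ♖



  a b c d e f g h
  ─────────────────
8│♜ ♞ ♝ ♛ ♚ ♝ ♞ ♜│8
7│· · ♟ ♟ ♟ · ♟ ·│7
6│· ♟ · · · ♟ · ♟│6
5│♟ · · · · · · ·│5
4│· · ♙ · · · · ♙│4
3│· ♙ ♘ · · ♘ · ·│3
2│♙ · · ♙ ♙ ♙ ♙ ·│2
1│♖ · ♗ ♕ ♔ ♗ · ♖│1
  ─────────────────
  a b c d e f g h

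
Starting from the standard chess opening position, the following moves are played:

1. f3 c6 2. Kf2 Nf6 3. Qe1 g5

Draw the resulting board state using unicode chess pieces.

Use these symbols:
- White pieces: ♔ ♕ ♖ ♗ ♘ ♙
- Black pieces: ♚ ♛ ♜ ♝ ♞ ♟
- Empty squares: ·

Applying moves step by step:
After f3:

♜ ♞ ♝ ♛ ♚ ♝ ♞ ♜
♟ ♟ ♟ ♟ ♟ ♟ ♟ ♟
· · · · · · · ·
· · · · · · · ·
· · · · · · · ·
· · · · · ♙ · ·
♙ ♙ ♙ ♙ ♙ · ♙ ♙
♖ ♘ ♗ ♕ ♔ ♗ ♘ ♖


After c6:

♜ ♞ ♝ ♛ ♚ ♝ ♞ ♜
♟ ♟ · ♟ ♟ ♟ ♟ ♟
· · ♟ · · · · ·
· · · · · · · ·
· · · · · · · ·
· · · · · ♙ · ·
♙ ♙ ♙ ♙ ♙ · ♙ ♙
♖ ♘ ♗ ♕ ♔ ♗ ♘ ♖


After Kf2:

♜ ♞ ♝ ♛ ♚ ♝ ♞ ♜
♟ ♟ · ♟ ♟ ♟ ♟ ♟
· · ♟ · · · · ·
· · · · · · · ·
· · · · · · · ·
· · · · · ♙ · ·
♙ ♙ ♙ ♙ ♙ ♔ ♙ ♙
♖ ♘ ♗ ♕ · ♗ ♘ ♖


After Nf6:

♜ ♞ ♝ ♛ ♚ ♝ · ♜
♟ ♟ · ♟ ♟ ♟ ♟ ♟
· · ♟ · · ♞ · ·
· · · · · · · ·
· · · · · · · ·
· · · · · ♙ · ·
♙ ♙ ♙ ♙ ♙ ♔ ♙ ♙
♖ ♘ ♗ ♕ · ♗ ♘ ♖


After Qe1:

♜ ♞ ♝ ♛ ♚ ♝ · ♜
♟ ♟ · ♟ ♟ ♟ ♟ ♟
· · ♟ · · ♞ · ·
· · · · · · · ·
· · · · · · · ·
· · · · · ♙ · ·
♙ ♙ ♙ ♙ ♙ ♔ ♙ ♙
♖ ♘ ♗ · ♕ ♗ ♘ ♖


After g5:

♜ ♞ ♝ ♛ ♚ ♝ · ♜
♟ ♟ · ♟ ♟ ♟ · ♟
· · ♟ · · ♞ · ·
· · · · · · ♟ ·
· · · · · · · ·
· · · · · ♙ · ·
♙ ♙ ♙ ♙ ♙ ♔ ♙ ♙
♖ ♘ ♗ · ♕ ♗ ♘ ♖



  a b c d e f g h
  ─────────────────
8│♜ ♞ ♝ ♛ ♚ ♝ · ♜│8
7│♟ ♟ · ♟ ♟ ♟ · ♟│7
6│· · ♟ · · ♞ · ·│6
5│· · · · · · ♟ ·│5
4│· · · · · · · ·│4
3│· · · · · ♙ · ·│3
2│♙ ♙ ♙ ♙ ♙ ♔ ♙ ♙│2
1│♖ ♘ ♗ · ♕ ♗ ♘ ♖│1
  ─────────────────
  a b c d e f g h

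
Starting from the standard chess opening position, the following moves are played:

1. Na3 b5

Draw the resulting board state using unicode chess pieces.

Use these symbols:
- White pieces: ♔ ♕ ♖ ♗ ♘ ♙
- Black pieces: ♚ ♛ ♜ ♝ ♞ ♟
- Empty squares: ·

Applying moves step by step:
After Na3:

♜ ♞ ♝ ♛ ♚ ♝ ♞ ♜
♟ ♟ ♟ ♟ ♟ ♟ ♟ ♟
· · · · · · · ·
· · · · · · · ·
· · · · · · · ·
♘ · · · · · · ·
♙ ♙ ♙ ♙ ♙ ♙ ♙ ♙
♖ · ♗ ♕ ♔ ♗ ♘ ♖


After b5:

♜ ♞ ♝ ♛ ♚ ♝ ♞ ♜
♟ · ♟ ♟ ♟ ♟ ♟ ♟
· · · · · · · ·
· ♟ · · · · · ·
· · · · · · · ·
♘ · · · · · · ·
♙ ♙ ♙ ♙ ♙ ♙ ♙ ♙
♖ · ♗ ♕ ♔ ♗ ♘ ♖



  a b c d e f g h
  ─────────────────
8│♜ ♞ ♝ ♛ ♚ ♝ ♞ ♜│8
7│♟ · ♟ ♟ ♟ ♟ ♟ ♟│7
6│· · · · · · · ·│6
5│· ♟ · · · · · ·│5
4│· · · · · · · ·│4
3│♘ · · · · · · ·│3
2│♙ ♙ ♙ ♙ ♙ ♙ ♙ ♙│2
1│♖ · ♗ ♕ ♔ ♗ ♘ ♖│1
  ─────────────────
  a b c d e f g h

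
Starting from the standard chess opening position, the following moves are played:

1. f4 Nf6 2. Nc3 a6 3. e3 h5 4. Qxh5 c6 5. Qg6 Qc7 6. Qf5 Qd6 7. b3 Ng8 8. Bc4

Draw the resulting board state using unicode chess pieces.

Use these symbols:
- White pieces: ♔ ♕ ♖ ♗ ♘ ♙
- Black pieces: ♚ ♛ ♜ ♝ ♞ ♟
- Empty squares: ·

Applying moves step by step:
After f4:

♜ ♞ ♝ ♛ ♚ ♝ ♞ ♜
♟ ♟ ♟ ♟ ♟ ♟ ♟ ♟
· · · · · · · ·
· · · · · · · ·
· · · · · ♙ · ·
· · · · · · · ·
♙ ♙ ♙ ♙ ♙ · ♙ ♙
♖ ♘ ♗ ♕ ♔ ♗ ♘ ♖


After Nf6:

♜ ♞ ♝ ♛ ♚ ♝ · ♜
♟ ♟ ♟ ♟ ♟ ♟ ♟ ♟
· · · · · ♞ · ·
· · · · · · · ·
· · · · · ♙ · ·
· · · · · · · ·
♙ ♙ ♙ ♙ ♙ · ♙ ♙
♖ ♘ ♗ ♕ ♔ ♗ ♘ ♖


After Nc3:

♜ ♞ ♝ ♛ ♚ ♝ · ♜
♟ ♟ ♟ ♟ ♟ ♟ ♟ ♟
· · · · · ♞ · ·
· · · · · · · ·
· · · · · ♙ · ·
· · ♘ · · · · ·
♙ ♙ ♙ ♙ ♙ · ♙ ♙
♖ · ♗ ♕ ♔ ♗ ♘ ♖


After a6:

♜ ♞ ♝ ♛ ♚ ♝ · ♜
· ♟ ♟ ♟ ♟ ♟ ♟ ♟
♟ · · · · ♞ · ·
· · · · · · · ·
· · · · · ♙ · ·
· · ♘ · · · · ·
♙ ♙ ♙ ♙ ♙ · ♙ ♙
♖ · ♗ ♕ ♔ ♗ ♘ ♖


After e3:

♜ ♞ ♝ ♛ ♚ ♝ · ♜
· ♟ ♟ ♟ ♟ ♟ ♟ ♟
♟ · · · · ♞ · ·
· · · · · · · ·
· · · · · ♙ · ·
· · ♘ · ♙ · · ·
♙ ♙ ♙ ♙ · · ♙ ♙
♖ · ♗ ♕ ♔ ♗ ♘ ♖


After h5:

♜ ♞ ♝ ♛ ♚ ♝ · ♜
· ♟ ♟ ♟ ♟ ♟ ♟ ·
♟ · · · · ♞ · ·
· · · · · · · ♟
· · · · · ♙ · ·
· · ♘ · ♙ · · ·
♙ ♙ ♙ ♙ · · ♙ ♙
♖ · ♗ ♕ ♔ ♗ ♘ ♖


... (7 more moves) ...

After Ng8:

♜ ♞ ♝ · ♚ ♝ ♞ ♜
· ♟ · ♟ ♟ ♟ ♟ ·
♟ · ♟ ♛ · · · ·
· · · · · ♕ · ·
· · · · · ♙ · ·
· ♙ ♘ · ♙ · · ·
♙ · ♙ ♙ · · ♙ ♙
♖ · ♗ · ♔ ♗ ♘ ♖


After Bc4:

♜ ♞ ♝ · ♚ ♝ ♞ ♜
· ♟ · ♟ ♟ ♟ ♟ ·
♟ · ♟ ♛ · · · ·
· · · · · ♕ · ·
· · ♗ · · ♙ · ·
· ♙ ♘ · ♙ · · ·
♙ · ♙ ♙ · · ♙ ♙
♖ · ♗ · ♔ · ♘ ♖



  a b c d e f g h
  ─────────────────
8│♜ ♞ ♝ · ♚ ♝ ♞ ♜│8
7│· ♟ · ♟ ♟ ♟ ♟ ·│7
6│♟ · ♟ ♛ · · · ·│6
5│· · · · · ♕ · ·│5
4│· · ♗ · · ♙ · ·│4
3│· ♙ ♘ · ♙ · · ·│3
2│♙ · ♙ ♙ · · ♙ ♙│2
1│♖ · ♗ · ♔ · ♘ ♖│1
  ─────────────────
  a b c d e f g h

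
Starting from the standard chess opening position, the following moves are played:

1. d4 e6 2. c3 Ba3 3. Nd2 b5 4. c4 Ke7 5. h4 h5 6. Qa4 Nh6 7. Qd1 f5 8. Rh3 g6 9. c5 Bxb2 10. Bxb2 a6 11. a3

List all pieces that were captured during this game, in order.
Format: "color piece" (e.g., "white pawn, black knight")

Tracking captures:
  Bxb2: captured white pawn
  Bxb2: captured black bishop

white pawn, black bishop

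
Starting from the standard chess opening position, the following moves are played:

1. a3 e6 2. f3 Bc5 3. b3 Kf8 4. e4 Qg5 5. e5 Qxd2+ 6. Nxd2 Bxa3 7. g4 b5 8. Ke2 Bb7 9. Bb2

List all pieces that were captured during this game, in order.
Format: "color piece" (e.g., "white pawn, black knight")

Tracking captures:
  Qxd2+: captured white pawn
  Nxd2: captured black queen
  Bxa3: captured white pawn

white pawn, black queen, white pawn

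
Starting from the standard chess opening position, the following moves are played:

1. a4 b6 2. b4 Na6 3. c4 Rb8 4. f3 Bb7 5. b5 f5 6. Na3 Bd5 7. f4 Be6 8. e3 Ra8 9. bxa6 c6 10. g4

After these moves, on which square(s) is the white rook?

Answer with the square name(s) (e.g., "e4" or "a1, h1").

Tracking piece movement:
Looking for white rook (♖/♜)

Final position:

  a b c d e f g h
  ─────────────────
8│♜ · · ♛ ♚ ♝ ♞ ♜│8
7│♟ · · ♟ ♟ · ♟ ♟│7
6│♙ ♟ ♟ · ♝ · · ·│6
5│· · · · · ♟ · ·│5
4│♙ · ♙ · · ♙ ♙ ·│4
3│♘ · · · ♙ · · ·│3
2│· · · ♙ · · · ♙│2
1│♖ · ♗ ♕ ♔ ♗ ♘ ♖│1
  ─────────────────
  a b c d e f g h


a1, h1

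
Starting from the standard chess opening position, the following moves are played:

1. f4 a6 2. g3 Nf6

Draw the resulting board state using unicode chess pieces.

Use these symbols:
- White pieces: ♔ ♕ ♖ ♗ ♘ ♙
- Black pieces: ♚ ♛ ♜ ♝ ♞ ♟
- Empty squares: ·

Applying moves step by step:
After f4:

♜ ♞ ♝ ♛ ♚ ♝ ♞ ♜
♟ ♟ ♟ ♟ ♟ ♟ ♟ ♟
· · · · · · · ·
· · · · · · · ·
· · · · · ♙ · ·
· · · · · · · ·
♙ ♙ ♙ ♙ ♙ · ♙ ♙
♖ ♘ ♗ ♕ ♔ ♗ ♘ ♖


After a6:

♜ ♞ ♝ ♛ ♚ ♝ ♞ ♜
· ♟ ♟ ♟ ♟ ♟ ♟ ♟
♟ · · · · · · ·
· · · · · · · ·
· · · · · ♙ · ·
· · · · · · · ·
♙ ♙ ♙ ♙ ♙ · ♙ ♙
♖ ♘ ♗ ♕ ♔ ♗ ♘ ♖


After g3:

♜ ♞ ♝ ♛ ♚ ♝ ♞ ♜
· ♟ ♟ ♟ ♟ ♟ ♟ ♟
♟ · · · · · · ·
· · · · · · · ·
· · · · · ♙ · ·
· · · · · · ♙ ·
♙ ♙ ♙ ♙ ♙ · · ♙
♖ ♘ ♗ ♕ ♔ ♗ ♘ ♖


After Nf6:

♜ ♞ ♝ ♛ ♚ ♝ · ♜
· ♟ ♟ ♟ ♟ ♟ ♟ ♟
♟ · · · · ♞ · ·
· · · · · · · ·
· · · · · ♙ · ·
· · · · · · ♙ ·
♙ ♙ ♙ ♙ ♙ · · ♙
♖ ♘ ♗ ♕ ♔ ♗ ♘ ♖



  a b c d e f g h
  ─────────────────
8│♜ ♞ ♝ ♛ ♚ ♝ · ♜│8
7│· ♟ ♟ ♟ ♟ ♟ ♟ ♟│7
6│♟ · · · · ♞ · ·│6
5│· · · · · · · ·│5
4│· · · · · ♙ · ·│4
3│· · · · · · ♙ ·│3
2│♙ ♙ ♙ ♙ ♙ · · ♙│2
1│♖ ♘ ♗ ♕ ♔ ♗ ♘ ♖│1
  ─────────────────
  a b c d e f g h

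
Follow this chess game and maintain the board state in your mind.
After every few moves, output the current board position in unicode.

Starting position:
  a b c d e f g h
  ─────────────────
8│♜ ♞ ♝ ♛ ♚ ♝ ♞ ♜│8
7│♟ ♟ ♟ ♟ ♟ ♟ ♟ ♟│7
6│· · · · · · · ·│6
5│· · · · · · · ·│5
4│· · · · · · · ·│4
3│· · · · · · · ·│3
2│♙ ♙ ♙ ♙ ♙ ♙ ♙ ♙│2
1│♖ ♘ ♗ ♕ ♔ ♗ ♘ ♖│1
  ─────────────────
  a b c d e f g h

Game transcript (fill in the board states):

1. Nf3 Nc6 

  a b c d e f g h
  ─────────────────
8│♜ · ♝ ♛ ♚ ♝ ♞ ♜│8
7│♟ ♟ ♟ ♟ ♟ ♟ ♟ ♟│7
6│· · ♞ · · · · ·│6
5│· · · · · · · ·│5
4│· · · · · · · ·│4
3│· · · · · ♘ · ·│3
2│♙ ♙ ♙ ♙ ♙ ♙ ♙ ♙│2
1│♖ ♘ ♗ ♕ ♔ ♗ · ♖│1
  ─────────────────
  a b c d e f g h

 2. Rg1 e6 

  a b c d e f g h
  ─────────────────
8│♜ · ♝ ♛ ♚ ♝ ♞ ♜│8
7│♟ ♟ ♟ ♟ · ♟ ♟ ♟│7
6│· · ♞ · ♟ · · ·│6
5│· · · · · · · ·│5
4│· · · · · · · ·│4
3│· · · · · ♘ · ·│3
2│♙ ♙ ♙ ♙ ♙ ♙ ♙ ♙│2
1│♖ ♘ ♗ ♕ ♔ ♗ ♖ ·│1
  ─────────────────
  a b c d e f g h

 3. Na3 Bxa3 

  a b c d e f g h
  ─────────────────
8│♜ · ♝ ♛ ♚ · ♞ ♜│8
7│♟ ♟ ♟ ♟ · ♟ ♟ ♟│7
6│· · ♞ · ♟ · · ·│6
5│· · · · · · · ·│5
4│· · · · · · · ·│4
3│♝ · · · · ♘ · ·│3
2│♙ ♙ ♙ ♙ ♙ ♙ ♙ ♙│2
1│♖ · ♗ ♕ ♔ ♗ ♖ ·│1
  ─────────────────
  a b c d e f g h



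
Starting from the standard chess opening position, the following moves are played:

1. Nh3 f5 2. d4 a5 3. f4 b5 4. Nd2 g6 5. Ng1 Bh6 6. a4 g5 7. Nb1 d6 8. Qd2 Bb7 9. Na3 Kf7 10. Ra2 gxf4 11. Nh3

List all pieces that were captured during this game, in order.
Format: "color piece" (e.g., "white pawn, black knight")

Tracking captures:
  gxf4: captured white pawn

white pawn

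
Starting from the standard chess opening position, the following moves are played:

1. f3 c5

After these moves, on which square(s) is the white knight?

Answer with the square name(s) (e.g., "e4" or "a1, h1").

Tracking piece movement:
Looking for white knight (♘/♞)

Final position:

  a b c d e f g h
  ─────────────────
8│♜ ♞ ♝ ♛ ♚ ♝ ♞ ♜│8
7│♟ ♟ · ♟ ♟ ♟ ♟ ♟│7
6│· · · · · · · ·│6
5│· · ♟ · · · · ·│5
4│· · · · · · · ·│4
3│· · · · · ♙ · ·│3
2│♙ ♙ ♙ ♙ ♙ · ♙ ♙│2
1│♖ ♘ ♗ ♕ ♔ ♗ ♘ ♖│1
  ─────────────────
  a b c d e f g h


b1, g1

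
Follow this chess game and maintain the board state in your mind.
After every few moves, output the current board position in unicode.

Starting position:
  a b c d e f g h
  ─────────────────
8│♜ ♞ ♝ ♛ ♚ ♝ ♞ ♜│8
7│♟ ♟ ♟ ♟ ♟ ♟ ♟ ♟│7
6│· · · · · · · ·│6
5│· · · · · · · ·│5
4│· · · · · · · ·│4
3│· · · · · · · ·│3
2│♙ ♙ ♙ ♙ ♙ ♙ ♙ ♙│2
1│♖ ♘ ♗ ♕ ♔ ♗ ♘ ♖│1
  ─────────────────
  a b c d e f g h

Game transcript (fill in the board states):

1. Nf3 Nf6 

  a b c d e f g h
  ─────────────────
8│♜ ♞ ♝ ♛ ♚ ♝ · ♜│8
7│♟ ♟ ♟ ♟ ♟ ♟ ♟ ♟│7
6│· · · · · ♞ · ·│6
5│· · · · · · · ·│5
4│· · · · · · · ·│4
3│· · · · · ♘ · ·│3
2│♙ ♙ ♙ ♙ ♙ ♙ ♙ ♙│2
1│♖ ♘ ♗ ♕ ♔ ♗ · ♖│1
  ─────────────────
  a b c d e f g h

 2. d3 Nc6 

  a b c d e f g h
  ─────────────────
8│♜ · ♝ ♛ ♚ ♝ · ♜│8
7│♟ ♟ ♟ ♟ ♟ ♟ ♟ ♟│7
6│· · ♞ · · ♞ · ·│6
5│· · · · · · · ·│5
4│· · · · · · · ·│4
3│· · · ♙ · ♘ · ·│3
2│♙ ♙ ♙ · ♙ ♙ ♙ ♙│2
1│♖ ♘ ♗ ♕ ♔ ♗ · ♖│1
  ─────────────────
  a b c d e f g h

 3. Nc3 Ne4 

  a b c d e f g h
  ─────────────────
8│♜ · ♝ ♛ ♚ ♝ · ♜│8
7│♟ ♟ ♟ ♟ ♟ ♟ ♟ ♟│7
6│· · ♞ · · · · ·│6
5│· · · · · · · ·│5
4│· · · · ♞ · · ·│4
3│· · ♘ ♙ · ♘ · ·│3
2│♙ ♙ ♙ · ♙ ♙ ♙ ♙│2
1│♖ · ♗ ♕ ♔ ♗ · ♖│1
  ─────────────────
  a b c d e f g h

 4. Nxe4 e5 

  a b c d e f g h
  ─────────────────
8│♜ · ♝ ♛ ♚ ♝ · ♜│8
7│♟ ♟ ♟ ♟ · ♟ ♟ ♟│7
6│· · ♞ · · · · ·│6
5│· · · · ♟ · · ·│5
4│· · · · ♘ · · ·│4
3│· · · ♙ · ♘ · ·│3
2│♙ ♙ ♙ · ♙ ♙ ♙ ♙│2
1│♖ · ♗ ♕ ♔ ♗ · ♖│1
  ─────────────────
  a b c d e f g h

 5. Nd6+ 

  a b c d e f g h
  ─────────────────
8│♜ · ♝ ♛ ♚ ♝ · ♜│8
7│♟ ♟ ♟ ♟ · ♟ ♟ ♟│7
6│· · ♞ ♘ · · · ·│6
5│· · · · ♟ · · ·│5
4│· · · · · · · ·│4
3│· · · ♙ · ♘ · ·│3
2│♙ ♙ ♙ · ♙ ♙ ♙ ♙│2
1│♖ · ♗ ♕ ♔ ♗ · ♖│1
  ─────────────────
  a b c d e f g h


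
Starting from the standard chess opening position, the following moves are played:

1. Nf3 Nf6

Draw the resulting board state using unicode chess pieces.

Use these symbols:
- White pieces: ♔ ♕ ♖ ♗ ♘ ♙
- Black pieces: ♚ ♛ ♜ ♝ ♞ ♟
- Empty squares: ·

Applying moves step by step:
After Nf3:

♜ ♞ ♝ ♛ ♚ ♝ ♞ ♜
♟ ♟ ♟ ♟ ♟ ♟ ♟ ♟
· · · · · · · ·
· · · · · · · ·
· · · · · · · ·
· · · · · ♘ · ·
♙ ♙ ♙ ♙ ♙ ♙ ♙ ♙
♖ ♘ ♗ ♕ ♔ ♗ · ♖


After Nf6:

♜ ♞ ♝ ♛ ♚ ♝ · ♜
♟ ♟ ♟ ♟ ♟ ♟ ♟ ♟
· · · · · ♞ · ·
· · · · · · · ·
· · · · · · · ·
· · · · · ♘ · ·
♙ ♙ ♙ ♙ ♙ ♙ ♙ ♙
♖ ♘ ♗ ♕ ♔ ♗ · ♖



  a b c d e f g h
  ─────────────────
8│♜ ♞ ♝ ♛ ♚ ♝ · ♜│8
7│♟ ♟ ♟ ♟ ♟ ♟ ♟ ♟│7
6│· · · · · ♞ · ·│6
5│· · · · · · · ·│5
4│· · · · · · · ·│4
3│· · · · · ♘ · ·│3
2│♙ ♙ ♙ ♙ ♙ ♙ ♙ ♙│2
1│♖ ♘ ♗ ♕ ♔ ♗ · ♖│1
  ─────────────────
  a b c d e f g h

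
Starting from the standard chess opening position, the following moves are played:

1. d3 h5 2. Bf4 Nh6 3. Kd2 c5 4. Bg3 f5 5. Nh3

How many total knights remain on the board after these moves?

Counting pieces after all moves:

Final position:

  a b c d e f g h
  ─────────────────
8│♜ ♞ ♝ ♛ ♚ ♝ · ♜│8
7│♟ ♟ · ♟ ♟ · ♟ ·│7
6│· · · · · · · ♞│6
5│· · ♟ · · ♟ · ♟│5
4│· · · · · · · ·│4
3│· · · ♙ · · ♗ ♘│3
2│♙ ♙ ♙ ♔ ♙ ♙ ♙ ♙│2
1│♖ ♘ · ♕ · ♗ · ♖│1
  ─────────────────
  a b c d e f g h


4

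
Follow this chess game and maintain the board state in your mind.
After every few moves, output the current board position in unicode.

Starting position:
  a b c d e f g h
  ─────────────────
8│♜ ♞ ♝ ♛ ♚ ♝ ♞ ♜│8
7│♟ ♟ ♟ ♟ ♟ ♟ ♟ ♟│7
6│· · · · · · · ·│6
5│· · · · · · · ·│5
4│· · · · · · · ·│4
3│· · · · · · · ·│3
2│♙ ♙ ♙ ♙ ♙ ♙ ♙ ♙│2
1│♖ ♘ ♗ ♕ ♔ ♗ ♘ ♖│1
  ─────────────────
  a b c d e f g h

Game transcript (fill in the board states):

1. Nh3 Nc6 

  a b c d e f g h
  ─────────────────
8│♜ · ♝ ♛ ♚ ♝ ♞ ♜│8
7│♟ ♟ ♟ ♟ ♟ ♟ ♟ ♟│7
6│· · ♞ · · · · ·│6
5│· · · · · · · ·│5
4│· · · · · · · ·│4
3│· · · · · · · ♘│3
2│♙ ♙ ♙ ♙ ♙ ♙ ♙ ♙│2
1│♖ ♘ ♗ ♕ ♔ ♗ · ♖│1
  ─────────────────
  a b c d e f g h

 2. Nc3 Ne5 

  a b c d e f g h
  ─────────────────
8│♜ · ♝ ♛ ♚ ♝ ♞ ♜│8
7│♟ ♟ ♟ ♟ ♟ ♟ ♟ ♟│7
6│· · · · · · · ·│6
5│· · · · ♞ · · ·│5
4│· · · · · · · ·│4
3│· · ♘ · · · · ♘│3
2│♙ ♙ ♙ ♙ ♙ ♙ ♙ ♙│2
1│♖ · ♗ ♕ ♔ ♗ · ♖│1
  ─────────────────
  a b c d e f g h

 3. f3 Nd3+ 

  a b c d e f g h
  ─────────────────
8│♜ · ♝ ♛ ♚ ♝ ♞ ♜│8
7│♟ ♟ ♟ ♟ ♟ ♟ ♟ ♟│7
6│· · · · · · · ·│6
5│· · · · · · · ·│5
4│· · · · · · · ·│4
3│· · ♘ ♞ · ♙ · ♘│3
2│♙ ♙ ♙ ♙ ♙ · ♙ ♙│2
1│♖ · ♗ ♕ ♔ ♗ · ♖│1
  ─────────────────
  a b c d e f g h

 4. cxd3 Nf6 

  a b c d e f g h
  ─────────────────
8│♜ · ♝ ♛ ♚ ♝ · ♜│8
7│♟ ♟ ♟ ♟ ♟ ♟ ♟ ♟│7
6│· · · · · ♞ · ·│6
5│· · · · · · · ·│5
4│· · · · · · · ·│4
3│· · ♘ ♙ · ♙ · ♘│3
2│♙ ♙ · ♙ ♙ · ♙ ♙│2
1│♖ · ♗ ♕ ♔ ♗ · ♖│1
  ─────────────────
  a b c d e f g h

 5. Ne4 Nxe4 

  a b c d e f g h
  ─────────────────
8│♜ · ♝ ♛ ♚ ♝ · ♜│8
7│♟ ♟ ♟ ♟ ♟ ♟ ♟ ♟│7
6│· · · · · · · ·│6
5│· · · · · · · ·│5
4│· · · · ♞ · · ·│4
3│· · · ♙ · ♙ · ♘│3
2│♙ ♙ · ♙ ♙ · ♙ ♙│2
1│♖ · ♗ ♕ ♔ ♗ · ♖│1
  ─────────────────
  a b c d e f g h



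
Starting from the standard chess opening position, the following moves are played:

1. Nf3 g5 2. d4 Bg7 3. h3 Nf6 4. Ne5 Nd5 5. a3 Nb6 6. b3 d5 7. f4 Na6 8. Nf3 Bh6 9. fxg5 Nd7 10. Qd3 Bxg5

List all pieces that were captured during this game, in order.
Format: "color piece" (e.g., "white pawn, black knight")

Tracking captures:
  fxg5: captured black pawn
  Bxg5: captured white pawn

black pawn, white pawn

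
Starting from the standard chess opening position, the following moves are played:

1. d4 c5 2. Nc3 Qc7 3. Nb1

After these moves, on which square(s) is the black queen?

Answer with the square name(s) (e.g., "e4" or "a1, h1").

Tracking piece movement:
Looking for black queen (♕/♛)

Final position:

  a b c d e f g h
  ─────────────────
8│♜ ♞ ♝ · ♚ ♝ ♞ ♜│8
7│♟ ♟ ♛ ♟ ♟ ♟ ♟ ♟│7
6│· · · · · · · ·│6
5│· · ♟ · · · · ·│5
4│· · · ♙ · · · ·│4
3│· · · · · · · ·│3
2│♙ ♙ ♙ · ♙ ♙ ♙ ♙│2
1│♖ ♘ ♗ ♕ ♔ ♗ ♘ ♖│1
  ─────────────────
  a b c d e f g h


c7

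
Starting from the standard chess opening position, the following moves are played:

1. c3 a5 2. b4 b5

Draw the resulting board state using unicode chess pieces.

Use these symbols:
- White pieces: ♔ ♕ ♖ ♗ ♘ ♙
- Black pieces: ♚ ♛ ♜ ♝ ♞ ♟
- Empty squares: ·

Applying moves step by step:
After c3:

♜ ♞ ♝ ♛ ♚ ♝ ♞ ♜
♟ ♟ ♟ ♟ ♟ ♟ ♟ ♟
· · · · · · · ·
· · · · · · · ·
· · · · · · · ·
· · ♙ · · · · ·
♙ ♙ · ♙ ♙ ♙ ♙ ♙
♖ ♘ ♗ ♕ ♔ ♗ ♘ ♖


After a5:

♜ ♞ ♝ ♛ ♚ ♝ ♞ ♜
· ♟ ♟ ♟ ♟ ♟ ♟ ♟
· · · · · · · ·
♟ · · · · · · ·
· · · · · · · ·
· · ♙ · · · · ·
♙ ♙ · ♙ ♙ ♙ ♙ ♙
♖ ♘ ♗ ♕ ♔ ♗ ♘ ♖


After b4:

♜ ♞ ♝ ♛ ♚ ♝ ♞ ♜
· ♟ ♟ ♟ ♟ ♟ ♟ ♟
· · · · · · · ·
♟ · · · · · · ·
· ♙ · · · · · ·
· · ♙ · · · · ·
♙ · · ♙ ♙ ♙ ♙ ♙
♖ ♘ ♗ ♕ ♔ ♗ ♘ ♖


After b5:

♜ ♞ ♝ ♛ ♚ ♝ ♞ ♜
· · ♟ ♟ ♟ ♟ ♟ ♟
· · · · · · · ·
♟ ♟ · · · · · ·
· ♙ · · · · · ·
· · ♙ · · · · ·
♙ · · ♙ ♙ ♙ ♙ ♙
♖ ♘ ♗ ♕ ♔ ♗ ♘ ♖



  a b c d e f g h
  ─────────────────
8│♜ ♞ ♝ ♛ ♚ ♝ ♞ ♜│8
7│· · ♟ ♟ ♟ ♟ ♟ ♟│7
6│· · · · · · · ·│6
5│♟ ♟ · · · · · ·│5
4│· ♙ · · · · · ·│4
3│· · ♙ · · · · ·│3
2│♙ · · ♙ ♙ ♙ ♙ ♙│2
1│♖ ♘ ♗ ♕ ♔ ♗ ♘ ♖│1
  ─────────────────
  a b c d e f g h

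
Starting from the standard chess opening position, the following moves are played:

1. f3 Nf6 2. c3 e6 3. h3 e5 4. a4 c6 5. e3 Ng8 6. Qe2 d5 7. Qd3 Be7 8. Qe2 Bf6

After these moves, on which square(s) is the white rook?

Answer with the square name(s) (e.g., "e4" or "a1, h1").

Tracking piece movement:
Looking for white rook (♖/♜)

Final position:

  a b c d e f g h
  ─────────────────
8│♜ ♞ ♝ ♛ ♚ · ♞ ♜│8
7│♟ ♟ · · · ♟ ♟ ♟│7
6│· · ♟ · · ♝ · ·│6
5│· · · ♟ ♟ · · ·│5
4│♙ · · · · · · ·│4
3│· · ♙ · ♙ ♙ · ♙│3
2│· ♙ · ♙ ♕ · ♙ ·│2
1│♖ ♘ ♗ · ♔ ♗ ♘ ♖│1
  ─────────────────
  a b c d e f g h


a1, h1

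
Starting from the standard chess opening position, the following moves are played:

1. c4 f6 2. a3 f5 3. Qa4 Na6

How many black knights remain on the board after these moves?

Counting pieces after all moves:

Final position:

  a b c d e f g h
  ─────────────────
8│♜ · ♝ ♛ ♚ ♝ ♞ ♜│8
7│♟ ♟ ♟ ♟ ♟ · ♟ ♟│7
6│♞ · · · · · · ·│6
5│· · · · · ♟ · ·│5
4│♕ · ♙ · · · · ·│4
3│♙ · · · · · · ·│3
2│· ♙ · ♙ ♙ ♙ ♙ ♙│2
1│♖ ♘ ♗ · ♔ ♗ ♘ ♖│1
  ─────────────────
  a b c d e f g h


2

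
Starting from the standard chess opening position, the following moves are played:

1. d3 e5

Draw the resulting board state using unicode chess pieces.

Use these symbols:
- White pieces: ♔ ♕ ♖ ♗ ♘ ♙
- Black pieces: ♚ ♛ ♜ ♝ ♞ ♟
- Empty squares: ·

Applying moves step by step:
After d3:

♜ ♞ ♝ ♛ ♚ ♝ ♞ ♜
♟ ♟ ♟ ♟ ♟ ♟ ♟ ♟
· · · · · · · ·
· · · · · · · ·
· · · · · · · ·
· · · ♙ · · · ·
♙ ♙ ♙ · ♙ ♙ ♙ ♙
♖ ♘ ♗ ♕ ♔ ♗ ♘ ♖


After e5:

♜ ♞ ♝ ♛ ♚ ♝ ♞ ♜
♟ ♟ ♟ ♟ · ♟ ♟ ♟
· · · · · · · ·
· · · · ♟ · · ·
· · · · · · · ·
· · · ♙ · · · ·
♙ ♙ ♙ · ♙ ♙ ♙ ♙
♖ ♘ ♗ ♕ ♔ ♗ ♘ ♖



  a b c d e f g h
  ─────────────────
8│♜ ♞ ♝ ♛ ♚ ♝ ♞ ♜│8
7│♟ ♟ ♟ ♟ · ♟ ♟ ♟│7
6│· · · · · · · ·│6
5│· · · · ♟ · · ·│5
4│· · · · · · · ·│4
3│· · · ♙ · · · ·│3
2│♙ ♙ ♙ · ♙ ♙ ♙ ♙│2
1│♖ ♘ ♗ ♕ ♔ ♗ ♘ ♖│1
  ─────────────────
  a b c d e f g h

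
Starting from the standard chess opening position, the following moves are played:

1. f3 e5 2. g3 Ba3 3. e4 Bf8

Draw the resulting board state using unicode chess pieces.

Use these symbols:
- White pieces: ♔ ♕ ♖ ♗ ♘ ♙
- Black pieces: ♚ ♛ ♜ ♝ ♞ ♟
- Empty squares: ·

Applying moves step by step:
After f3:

♜ ♞ ♝ ♛ ♚ ♝ ♞ ♜
♟ ♟ ♟ ♟ ♟ ♟ ♟ ♟
· · · · · · · ·
· · · · · · · ·
· · · · · · · ·
· · · · · ♙ · ·
♙ ♙ ♙ ♙ ♙ · ♙ ♙
♖ ♘ ♗ ♕ ♔ ♗ ♘ ♖


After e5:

♜ ♞ ♝ ♛ ♚ ♝ ♞ ♜
♟ ♟ ♟ ♟ · ♟ ♟ ♟
· · · · · · · ·
· · · · ♟ · · ·
· · · · · · · ·
· · · · · ♙ · ·
♙ ♙ ♙ ♙ ♙ · ♙ ♙
♖ ♘ ♗ ♕ ♔ ♗ ♘ ♖


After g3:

♜ ♞ ♝ ♛ ♚ ♝ ♞ ♜
♟ ♟ ♟ ♟ · ♟ ♟ ♟
· · · · · · · ·
· · · · ♟ · · ·
· · · · · · · ·
· · · · · ♙ ♙ ·
♙ ♙ ♙ ♙ ♙ · · ♙
♖ ♘ ♗ ♕ ♔ ♗ ♘ ♖


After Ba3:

♜ ♞ ♝ ♛ ♚ · ♞ ♜
♟ ♟ ♟ ♟ · ♟ ♟ ♟
· · · · · · · ·
· · · · ♟ · · ·
· · · · · · · ·
♝ · · · · ♙ ♙ ·
♙ ♙ ♙ ♙ ♙ · · ♙
♖ ♘ ♗ ♕ ♔ ♗ ♘ ♖


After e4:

♜ ♞ ♝ ♛ ♚ · ♞ ♜
♟ ♟ ♟ ♟ · ♟ ♟ ♟
· · · · · · · ·
· · · · ♟ · · ·
· · · · ♙ · · ·
♝ · · · · ♙ ♙ ·
♙ ♙ ♙ ♙ · · · ♙
♖ ♘ ♗ ♕ ♔ ♗ ♘ ♖


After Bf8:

♜ ♞ ♝ ♛ ♚ ♝ ♞ ♜
♟ ♟ ♟ ♟ · ♟ ♟ ♟
· · · · · · · ·
· · · · ♟ · · ·
· · · · ♙ · · ·
· · · · · ♙ ♙ ·
♙ ♙ ♙ ♙ · · · ♙
♖ ♘ ♗ ♕ ♔ ♗ ♘ ♖



  a b c d e f g h
  ─────────────────
8│♜ ♞ ♝ ♛ ♚ ♝ ♞ ♜│8
7│♟ ♟ ♟ ♟ · ♟ ♟ ♟│7
6│· · · · · · · ·│6
5│· · · · ♟ · · ·│5
4│· · · · ♙ · · ·│4
3│· · · · · ♙ ♙ ·│3
2│♙ ♙ ♙ ♙ · · · ♙│2
1│♖ ♘ ♗ ♕ ♔ ♗ ♘ ♖│1
  ─────────────────
  a b c d e f g h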